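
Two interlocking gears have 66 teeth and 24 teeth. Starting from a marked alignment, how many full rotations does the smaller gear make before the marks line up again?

All finish a whole number of cycles simultaneously at t = LCM of the periods.
66 = 2 × 3 × 11
24 = 2^3 × 3
LCM(66, 24) = 2^3 × 3 × 11 = 264.
Rotations for period 24: 264 / 24 = 11.

11 rotations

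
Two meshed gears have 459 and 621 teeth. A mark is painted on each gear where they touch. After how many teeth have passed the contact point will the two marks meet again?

They coincide at every common multiple of the periods; the first is the LCM.
459 = 3^3 × 17
621 = 3^3 × 23
LCM(459, 621) = 3^3 × 17 × 23 = 10557.

10557 teeth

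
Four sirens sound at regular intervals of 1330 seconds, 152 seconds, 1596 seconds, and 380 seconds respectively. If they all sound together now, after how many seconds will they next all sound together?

We need the least common multiple of the intervals.
1330 = 2 × 5 × 7 × 19
152 = 2^3 × 19
1596 = 2^2 × 3 × 7 × 19
380 = 2^2 × 5 × 19
LCM(1330, 152, 1596, 380) = 2^3 × 3 × 5 × 7 × 19 = 15960.

15960 seconds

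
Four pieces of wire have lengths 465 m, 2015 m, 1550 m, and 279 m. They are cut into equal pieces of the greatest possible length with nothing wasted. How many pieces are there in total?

Piece length = gcd(465, 2015, 1550, 279).
465 = 3 × 5 × 31
2015 = 5 × 13 × 31
1550 = 2 × 5^2 × 31
279 = 3^2 × 31
gcd(465, 2015, 1550, 279) = 31.
Total pieces = 465/31 + 2015/31 + 1550/31 + 279/31 = 15 + 65 + 50 + 9 = 139.

139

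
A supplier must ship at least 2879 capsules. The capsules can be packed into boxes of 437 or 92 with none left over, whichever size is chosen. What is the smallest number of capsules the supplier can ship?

3496

The number of capsules must be a common multiple of 437 and 92, so a multiple of their LCM.
437 = 19 × 23
92 = 2^2 × 23
LCM(437, 92) = 2^2 × 19 × 23 = 1748.
Smallest multiple of 1748 that is ≥ 2879: ⌈2879/1748⌉ × 1748 = 2 × 1748 = 3496.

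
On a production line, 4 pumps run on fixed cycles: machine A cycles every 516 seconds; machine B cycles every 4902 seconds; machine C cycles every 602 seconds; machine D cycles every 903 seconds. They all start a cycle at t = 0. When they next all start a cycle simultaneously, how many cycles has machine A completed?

The first common completion time is the LCM of the periods.
516 = 2^2 × 3 × 43
4902 = 2 × 3 × 19 × 43
602 = 2 × 7 × 43
903 = 3 × 7 × 43
LCM(516, 4902, 602, 903) = 2^2 × 3 × 7 × 19 × 43 = 68628.
Cycles for period 516: 68628 / 516 = 133.

133 cycles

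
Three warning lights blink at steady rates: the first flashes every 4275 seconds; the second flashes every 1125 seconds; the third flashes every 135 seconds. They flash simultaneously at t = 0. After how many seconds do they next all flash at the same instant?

We need the least common multiple of the intervals.
4275 = 3^2 × 5^2 × 19
1125 = 3^2 × 5^3
135 = 3^3 × 5
LCM(4275, 1125, 135) = 3^3 × 5^3 × 19 = 64125.

64125 seconds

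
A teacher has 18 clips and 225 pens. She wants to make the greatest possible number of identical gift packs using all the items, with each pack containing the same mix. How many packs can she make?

By the Euclidean algorithm:
225 = 12 × 18 + 9
18 = 2 × 9 + 0
gcd(18, 225) = 9.

9 packs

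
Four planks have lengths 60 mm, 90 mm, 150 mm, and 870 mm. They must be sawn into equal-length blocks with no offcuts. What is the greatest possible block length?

30 mm

The block length must divide every plank, so the greatest is gcd(60, 90, 150, 870).
60 = 2^2 × 3 × 5
90 = 2 × 3^2 × 5
150 = 2 × 3 × 5^2
870 = 2 × 3 × 5 × 29
gcd(60, 90, 150, 870) = 2 × 3 × 5 = 30.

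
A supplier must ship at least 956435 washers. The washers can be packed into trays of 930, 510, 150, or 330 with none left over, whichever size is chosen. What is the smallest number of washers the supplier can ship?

1739100

The number of washers must be a common multiple of 930, 510, 150, and 330, so a multiple of their LCM.
930 = 2 × 3 × 5 × 31
510 = 2 × 3 × 5 × 17
150 = 2 × 3 × 5^2
330 = 2 × 3 × 5 × 11
LCM(930, 510, 150, 330) = 2 × 3 × 5^2 × 11 × 17 × 31 = 869550.
Smallest multiple of 869550 that is ≥ 956435: ⌈956435/869550⌉ × 869550 = 2 × 869550 = 1739100.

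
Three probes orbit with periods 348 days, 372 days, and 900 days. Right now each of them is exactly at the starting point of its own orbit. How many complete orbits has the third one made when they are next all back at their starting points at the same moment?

All finish a whole number of cycles simultaneously at t = LCM of the periods.
348 = 2^2 × 3 × 29
372 = 2^2 × 3 × 31
900 = 2^2 × 3^2 × 5^2
LCM(348, 372, 900) = 2^2 × 3^2 × 5^2 × 29 × 31 = 809100.
Orbits for period 900: 809100 / 900 = 899.

899 orbits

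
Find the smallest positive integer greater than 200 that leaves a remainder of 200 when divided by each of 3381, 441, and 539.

N − 200 must be a common multiple of 3381, 441, and 539.
3381 = 3 × 7^2 × 23
441 = 3^2 × 7^2
539 = 7^2 × 11
LCM(3381, 441, 539) = 3^2 × 7^2 × 11 × 23 = 111573.
Smallest N > 200 is LCM + 200 = 111573 + 200 = 111773.

111773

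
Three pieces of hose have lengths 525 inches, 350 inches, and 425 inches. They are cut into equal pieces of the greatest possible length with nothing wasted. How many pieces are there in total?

Piece length = gcd(525, 350, 425).
525 = 3 × 5^2 × 7
350 = 2 × 5^2 × 7
425 = 5^2 × 17
gcd(525, 350, 425) = 5^2 = 25.
Total pieces = 525/25 + 350/25 + 425/25 = 21 + 14 + 17 = 52.

52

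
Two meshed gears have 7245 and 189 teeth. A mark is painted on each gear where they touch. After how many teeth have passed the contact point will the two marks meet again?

We need the least common multiple of the intervals.
7245 = 3^2 × 5 × 7 × 23
189 = 3^3 × 7
LCM(7245, 189) = 3^3 × 5 × 7 × 23 = 21735.

21735 teeth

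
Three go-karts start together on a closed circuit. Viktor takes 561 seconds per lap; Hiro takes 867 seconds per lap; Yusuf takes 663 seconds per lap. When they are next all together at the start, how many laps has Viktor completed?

They are all back at their starting positions together after one LCM of the periods.
561 = 3 × 11 × 17
867 = 3 × 17^2
663 = 3 × 13 × 17
LCM(561, 867, 663) = 3 × 11 × 13 × 17^2 = 123981.
Laps for period 561: 123981 / 561 = 221.

221 laps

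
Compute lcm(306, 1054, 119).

66402

306 = 2 × 3^2 × 17
1054 = 2 × 17 × 31
119 = 7 × 17
LCM(306, 1054, 119) = 2 × 3^2 × 7 × 17 × 31 = 66402.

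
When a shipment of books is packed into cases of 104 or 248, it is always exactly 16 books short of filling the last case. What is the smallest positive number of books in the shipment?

Being 16 short of a full case of size k means N ≡ −16 (mod k), i.e. N + 16 is a multiple of each size.
104 = 2^3 × 13
248 = 2^3 × 31
LCM(104, 248) = 2^3 × 13 × 31 = 3224.
Smallest positive N is 3224 − 16 = 3208.

3208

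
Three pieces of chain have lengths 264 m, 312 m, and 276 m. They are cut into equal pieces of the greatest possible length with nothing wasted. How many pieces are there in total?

71

Piece length = gcd(264, 312, 276).
264 = 2^3 × 3 × 11
312 = 2^3 × 3 × 13
276 = 2^2 × 3 × 23
gcd(264, 312, 276) = 2^2 × 3 = 12.
Total pieces = 264/12 + 312/12 + 276/12 = 22 + 26 + 23 = 71.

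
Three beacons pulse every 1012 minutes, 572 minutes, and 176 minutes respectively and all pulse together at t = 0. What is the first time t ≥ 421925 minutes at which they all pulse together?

473616 minutes

Joint pulses occur at multiples of LCM(1012, 572, 176).
1012 = 2^2 × 11 × 23
572 = 2^2 × 11 × 13
176 = 2^4 × 11
LCM(1012, 572, 176) = 2^4 × 11 × 13 × 23 = 52624.
Smallest multiple of 52624 that is ≥ 421925: ⌈421925/52624⌉ × 52624 = 9 × 52624 = 473616.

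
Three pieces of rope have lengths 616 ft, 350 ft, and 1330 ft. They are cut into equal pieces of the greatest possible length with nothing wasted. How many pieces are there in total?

164

Piece length = gcd(616, 350, 1330).
616 = 2^3 × 7 × 11
350 = 2 × 5^2 × 7
1330 = 2 × 5 × 7 × 19
gcd(616, 350, 1330) = 2 × 7 = 14.
Total pieces = 616/14 + 350/14 + 1330/14 = 44 + 25 + 95 = 164.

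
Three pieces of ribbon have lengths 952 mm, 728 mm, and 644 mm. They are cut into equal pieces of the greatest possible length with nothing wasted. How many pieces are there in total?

Piece length = gcd(952, 728, 644).
952 = 2^3 × 7 × 17
728 = 2^3 × 7 × 13
644 = 2^2 × 7 × 23
gcd(952, 728, 644) = 2^2 × 7 = 28.
Total pieces = 952/28 + 728/28 + 644/28 = 34 + 26 + 23 = 83.

83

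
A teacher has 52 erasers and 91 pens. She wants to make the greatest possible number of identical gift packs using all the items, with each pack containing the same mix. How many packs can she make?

The pack count must divide each quantity, so the greatest is gcd(52, 91).
52 = 2^2 × 13
91 = 7 × 13
gcd(52, 91) = 13.

13 packs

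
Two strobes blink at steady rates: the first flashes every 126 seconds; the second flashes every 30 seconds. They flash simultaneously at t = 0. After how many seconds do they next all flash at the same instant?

630 seconds

We need the least common multiple of the intervals.
126 = 2 × 3^2 × 7
30 = 2 × 3 × 5
LCM(126, 30) = 2 × 3^2 × 5 × 7 = 630.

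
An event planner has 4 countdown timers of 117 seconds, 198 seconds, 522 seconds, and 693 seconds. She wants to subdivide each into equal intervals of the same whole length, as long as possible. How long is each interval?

9 seconds

The interval must divide each timer length; the longest such is the gcd.
117 = 3^2 × 13
198 = 2 × 3^2 × 11
522 = 2 × 3^2 × 29
693 = 3^2 × 7 × 11
gcd(117, 198, 522, 693) = 3^2 = 9.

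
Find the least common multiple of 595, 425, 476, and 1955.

595 = 5 × 7 × 17
425 = 5^2 × 17
476 = 2^2 × 7 × 17
1955 = 5 × 17 × 23
LCM(595, 425, 476, 1955) = 2^2 × 5^2 × 7 × 17 × 23 = 273700.

273700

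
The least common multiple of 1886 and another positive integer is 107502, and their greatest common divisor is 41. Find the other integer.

gcd × lcm = product of the two integers, so the other integer is (41 × 107502) / 1886 = 2337.

2337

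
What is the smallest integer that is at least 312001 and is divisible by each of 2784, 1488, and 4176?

The integer must be a common multiple of 2784, 1488, and 4176, so a multiple of their LCM.
2784 = 2^5 × 3 × 29
1488 = 2^4 × 3 × 31
4176 = 2^4 × 3^2 × 29
LCM(2784, 1488, 4176) = 2^5 × 3^2 × 29 × 31 = 258912.
Smallest multiple of 258912 that is ≥ 312001: ⌈312001/258912⌉ × 258912 = 2 × 258912 = 517824.

517824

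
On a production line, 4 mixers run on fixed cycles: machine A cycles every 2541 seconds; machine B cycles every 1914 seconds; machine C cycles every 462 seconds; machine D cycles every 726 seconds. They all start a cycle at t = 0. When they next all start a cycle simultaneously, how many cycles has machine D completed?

203 cycles

They are all back at their starting positions together after one LCM of the periods.
2541 = 3 × 7 × 11^2
1914 = 2 × 3 × 11 × 29
462 = 2 × 3 × 7 × 11
726 = 2 × 3 × 11^2
LCM(2541, 1914, 462, 726) = 2 × 3 × 7 × 11^2 × 29 = 147378.
Cycles for period 726: 147378 / 726 = 203.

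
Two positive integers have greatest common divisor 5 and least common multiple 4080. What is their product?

20400

For any two positive integers, gcd × lcm = product = 5 × 4080 = 20400.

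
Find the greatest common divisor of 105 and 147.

105 = 3 × 5 × 7
147 = 3 × 7^2
gcd(105, 147) = 3 × 7 = 21.

21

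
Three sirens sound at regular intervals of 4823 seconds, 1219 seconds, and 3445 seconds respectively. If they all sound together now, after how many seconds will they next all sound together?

554645 seconds

We need the least common multiple of the intervals.
4823 = 7 × 13 × 53
1219 = 23 × 53
3445 = 5 × 13 × 53
LCM(4823, 1219, 3445) = 5 × 7 × 13 × 23 × 53 = 554645.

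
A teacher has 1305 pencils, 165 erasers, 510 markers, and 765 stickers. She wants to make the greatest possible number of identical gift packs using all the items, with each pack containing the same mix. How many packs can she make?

The pack count must divide each quantity, so the greatest is gcd(1305, 165, 510, 765).
1305 = 3^2 × 5 × 29
165 = 3 × 5 × 11
510 = 2 × 3 × 5 × 17
765 = 3^2 × 5 × 17
gcd(1305, 165, 510, 765) = 3 × 5 = 15.

15 packs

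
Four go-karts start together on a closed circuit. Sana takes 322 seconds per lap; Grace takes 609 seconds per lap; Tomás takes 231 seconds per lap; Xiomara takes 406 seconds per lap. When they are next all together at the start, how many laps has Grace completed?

506 laps

They are all back at their starting positions together after one LCM of the periods.
322 = 2 × 7 × 23
609 = 3 × 7 × 29
231 = 3 × 7 × 11
406 = 2 × 7 × 29
LCM(322, 609, 231, 406) = 2 × 3 × 7 × 11 × 23 × 29 = 308154.
Laps for period 609: 308154 / 609 = 506.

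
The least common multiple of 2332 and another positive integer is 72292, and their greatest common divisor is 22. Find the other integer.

gcd × lcm = product of the two integers, so the other integer is (22 × 72292) / 2332 = 682.

682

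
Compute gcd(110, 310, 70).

110 = 2 × 5 × 11
310 = 2 × 5 × 31
70 = 2 × 5 × 7
gcd(110, 310, 70) = 2 × 5 = 10.

10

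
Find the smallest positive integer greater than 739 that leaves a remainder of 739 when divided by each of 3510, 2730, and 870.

N − 739 must be a common multiple of 3510, 2730, and 870.
3510 = 2 × 3^3 × 5 × 13
2730 = 2 × 3 × 5 × 7 × 13
870 = 2 × 3 × 5 × 29
LCM(3510, 2730, 870) = 2 × 3^3 × 5 × 7 × 13 × 29 = 712530.
Smallest N > 739 is LCM + 739 = 712530 + 739 = 713269.

713269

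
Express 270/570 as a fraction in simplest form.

9/19

270 = 2 × 3^3 × 5
570 = 2 × 3 × 5 × 19
gcd(270, 570) = 2 × 3 × 5 = 30.
Divide numerator and denominator by 30: 270/570 = 9/19.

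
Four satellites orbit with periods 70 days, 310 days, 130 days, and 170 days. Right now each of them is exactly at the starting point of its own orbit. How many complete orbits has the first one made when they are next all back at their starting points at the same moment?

They are all back at their starting positions together after one LCM of the periods.
70 = 2 × 5 × 7
310 = 2 × 5 × 31
130 = 2 × 5 × 13
170 = 2 × 5 × 17
LCM(70, 310, 130, 170) = 2 × 5 × 7 × 13 × 17 × 31 = 479570.
Orbits for period 70: 479570 / 70 = 6851.

6851 orbits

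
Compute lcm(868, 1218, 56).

868 = 2^2 × 7 × 31
1218 = 2 × 3 × 7 × 29
56 = 2^3 × 7
LCM(868, 1218, 56) = 2^3 × 3 × 7 × 29 × 31 = 151032.

151032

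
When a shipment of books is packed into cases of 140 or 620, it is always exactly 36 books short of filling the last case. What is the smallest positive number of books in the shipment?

4304

Being 36 short of a full case of size k means N ≡ −36 (mod k), i.e. N + 36 is a multiple of each size.
140 = 2^2 × 5 × 7
620 = 2^2 × 5 × 31
LCM(140, 620) = 2^2 × 5 × 7 × 31 = 4340.
Smallest positive N is 4340 − 36 = 4304.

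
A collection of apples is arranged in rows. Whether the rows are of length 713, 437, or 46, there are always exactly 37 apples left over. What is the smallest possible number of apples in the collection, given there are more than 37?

N − 37 must be a common multiple of 713, 437, and 46.
713 = 23 × 31
437 = 19 × 23
46 = 2 × 23
LCM(713, 437, 46) = 2 × 19 × 23 × 31 = 27094.
Smallest N > 37 is LCM + 37 = 27094 + 37 = 27131.

27131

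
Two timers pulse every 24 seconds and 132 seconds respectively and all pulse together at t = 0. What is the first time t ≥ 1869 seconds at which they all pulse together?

Joint pulses occur at multiples of LCM(24, 132).
24 = 2^3 × 3
132 = 2^2 × 3 × 11
LCM(24, 132) = 2^3 × 3 × 11 = 264.
Smallest multiple of 264 that is ≥ 1869: ⌈1869/264⌉ × 264 = 8 × 264 = 2112.

2112 seconds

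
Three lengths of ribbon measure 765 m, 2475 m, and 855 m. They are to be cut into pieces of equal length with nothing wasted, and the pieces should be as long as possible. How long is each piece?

45 m

The greatest length dividing all of 765, 2475, and 855 is their gcd.
765 = 3^2 × 5 × 17
2475 = 3^2 × 5^2 × 11
855 = 3^2 × 5 × 19
gcd(765, 2475, 855) = 3^2 × 5 = 45.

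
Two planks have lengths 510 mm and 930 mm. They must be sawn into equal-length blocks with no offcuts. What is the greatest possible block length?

By the Euclidean algorithm:
930 = 1 × 510 + 420
510 = 1 × 420 + 90
420 = 4 × 90 + 60
90 = 1 × 60 + 30
60 = 2 × 30 + 0
gcd(510, 930) = 30.

30 mm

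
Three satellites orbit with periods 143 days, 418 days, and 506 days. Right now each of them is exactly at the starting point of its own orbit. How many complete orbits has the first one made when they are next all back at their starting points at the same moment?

874 orbits

They are all back at their starting positions together after one LCM of the periods.
143 = 11 × 13
418 = 2 × 11 × 19
506 = 2 × 11 × 23
LCM(143, 418, 506) = 2 × 11 × 13 × 19 × 23 = 124982.
Orbits for period 143: 124982 / 143 = 874.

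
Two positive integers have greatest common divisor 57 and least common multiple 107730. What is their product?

For any two positive integers, gcd × lcm = product = 57 × 107730 = 6140610.

6140610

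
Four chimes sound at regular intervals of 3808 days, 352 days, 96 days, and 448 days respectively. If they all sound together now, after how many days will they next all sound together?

251328 days

The first simultaneous occurrence is after LCM of the individual periods.
3808 = 2^5 × 7 × 17
352 = 2^5 × 11
96 = 2^5 × 3
448 = 2^6 × 7
LCM(3808, 352, 96, 448) = 2^6 × 3 × 7 × 11 × 17 = 251328.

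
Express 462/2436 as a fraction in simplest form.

462 = 2 × 3 × 7 × 11
2436 = 2^2 × 3 × 7 × 29
gcd(462, 2436) = 2 × 3 × 7 = 42.
Divide numerator and denominator by 42: 462/2436 = 11/58.

11/58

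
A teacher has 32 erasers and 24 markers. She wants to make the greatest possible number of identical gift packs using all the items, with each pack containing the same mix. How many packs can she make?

8 packs

The pack count must divide each quantity, so the greatest is gcd(32, 24).
32 = 2^5
24 = 2^3 × 3
gcd(32, 24) = 2^3 = 8.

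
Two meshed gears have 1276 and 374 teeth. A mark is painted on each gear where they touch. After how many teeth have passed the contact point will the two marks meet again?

They coincide at every common multiple of the periods; the first is the LCM.
1276 = 2^2 × 11 × 29
374 = 2 × 11 × 17
LCM(1276, 374) = 2^2 × 11 × 17 × 29 = 21692.

21692 teeth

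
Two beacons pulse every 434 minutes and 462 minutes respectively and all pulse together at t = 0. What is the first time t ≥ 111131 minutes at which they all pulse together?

Joint pulses occur at multiples of LCM(434, 462).
434 = 2 × 7 × 31
462 = 2 × 3 × 7 × 11
LCM(434, 462) = 2 × 3 × 7 × 11 × 31 = 14322.
Smallest multiple of 14322 that is ≥ 111131: ⌈111131/14322⌉ × 14322 = 8 × 14322 = 114576.

114576 minutes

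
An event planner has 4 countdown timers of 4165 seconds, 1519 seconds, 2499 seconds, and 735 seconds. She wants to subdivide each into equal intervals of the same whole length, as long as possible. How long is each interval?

49 seconds

The interval must divide each timer length; the longest such is the gcd.
4165 = 5 × 7^2 × 17
1519 = 7^2 × 31
2499 = 3 × 7^2 × 17
735 = 3 × 5 × 7^2
gcd(4165, 1519, 2499, 735) = 7^2 = 49.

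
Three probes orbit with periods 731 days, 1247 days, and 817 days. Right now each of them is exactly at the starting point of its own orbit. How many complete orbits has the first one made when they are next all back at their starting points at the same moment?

551 orbits

The first common completion time is the LCM of the periods.
731 = 17 × 43
1247 = 29 × 43
817 = 19 × 43
LCM(731, 1247, 817) = 17 × 19 × 29 × 43 = 402781.
Orbits for period 731: 402781 / 731 = 551.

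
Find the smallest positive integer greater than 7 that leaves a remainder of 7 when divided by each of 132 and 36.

403

N − 7 must be a common multiple of 132 and 36.
132 = 2^2 × 3 × 11
36 = 2^2 × 3^2
LCM(132, 36) = 2^2 × 3^2 × 11 = 396.
Smallest N > 7 is LCM + 7 = 396 + 7 = 403.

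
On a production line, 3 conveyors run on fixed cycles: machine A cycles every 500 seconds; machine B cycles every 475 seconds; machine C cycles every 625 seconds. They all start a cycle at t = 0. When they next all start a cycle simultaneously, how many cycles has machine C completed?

76 cycles

All finish a whole number of cycles simultaneously at t = LCM of the periods.
500 = 2^2 × 5^3
475 = 5^2 × 19
625 = 5^4
LCM(500, 475, 625) = 2^2 × 5^4 × 19 = 47500.
Cycles for period 625: 47500 / 625 = 76.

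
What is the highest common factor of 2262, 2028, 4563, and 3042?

2262 = 2 × 3 × 13 × 29
2028 = 2^2 × 3 × 13^2
4563 = 3^3 × 13^2
3042 = 2 × 3^2 × 13^2
gcd(2262, 2028, 4563, 3042) = 3 × 13 = 39.

39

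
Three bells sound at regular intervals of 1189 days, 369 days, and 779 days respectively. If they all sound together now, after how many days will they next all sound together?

203319 days

We need the least common multiple of the intervals.
1189 = 29 × 41
369 = 3^2 × 41
779 = 19 × 41
LCM(1189, 369, 779) = 3^2 × 19 × 29 × 41 = 203319.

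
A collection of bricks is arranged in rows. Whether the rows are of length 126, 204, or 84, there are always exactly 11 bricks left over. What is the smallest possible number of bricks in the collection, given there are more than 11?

4295

N − 11 must be a common multiple of 126, 204, and 84.
126 = 2 × 3^2 × 7
204 = 2^2 × 3 × 17
84 = 2^2 × 3 × 7
LCM(126, 204, 84) = 2^2 × 3^2 × 7 × 17 = 4284.
Smallest N > 11 is LCM + 11 = 4284 + 11 = 4295.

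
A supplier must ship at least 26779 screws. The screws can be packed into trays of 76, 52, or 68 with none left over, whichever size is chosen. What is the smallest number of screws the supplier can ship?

The number of screws must be a common multiple of 76, 52, and 68, so a multiple of their LCM.
76 = 2^2 × 19
52 = 2^2 × 13
68 = 2^2 × 17
LCM(76, 52, 68) = 2^2 × 13 × 17 × 19 = 16796.
Smallest multiple of 16796 that is ≥ 26779: ⌈26779/16796⌉ × 16796 = 2 × 16796 = 33592.

33592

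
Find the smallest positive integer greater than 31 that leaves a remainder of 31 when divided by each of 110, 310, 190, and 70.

453561

N − 31 must be a common multiple of 110, 310, 190, and 70.
110 = 2 × 5 × 11
310 = 2 × 5 × 31
190 = 2 × 5 × 19
70 = 2 × 5 × 7
LCM(110, 310, 190, 70) = 2 × 5 × 7 × 11 × 19 × 31 = 453530.
Smallest N > 31 is LCM + 31 = 453530 + 31 = 453561.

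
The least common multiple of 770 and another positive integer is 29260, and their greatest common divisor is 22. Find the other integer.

gcd × lcm = product of the two integers, so the other integer is (22 × 29260) / 770 = 836.

836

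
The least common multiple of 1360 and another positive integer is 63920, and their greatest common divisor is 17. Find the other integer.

799

gcd × lcm = product of the two integers, so the other integer is (17 × 63920) / 1360 = 799.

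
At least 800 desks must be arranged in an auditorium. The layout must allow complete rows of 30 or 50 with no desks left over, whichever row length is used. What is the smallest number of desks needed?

The number of desks must be a common multiple of 30 and 50, so a multiple of their LCM.
30 = 2 × 3 × 5
50 = 2 × 5^2
LCM(30, 50) = 2 × 3 × 5^2 = 150.
Smallest multiple of 150 that is ≥ 800: ⌈800/150⌉ × 150 = 6 × 150 = 900.

900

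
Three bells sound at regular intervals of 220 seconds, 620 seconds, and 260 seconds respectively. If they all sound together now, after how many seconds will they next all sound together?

88660 seconds

We need the least common multiple of the intervals.
220 = 2^2 × 5 × 11
620 = 2^2 × 5 × 31
260 = 2^2 × 5 × 13
LCM(220, 620, 260) = 2^2 × 5 × 11 × 13 × 31 = 88660.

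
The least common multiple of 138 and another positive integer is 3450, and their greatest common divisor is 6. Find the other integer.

150

gcd × lcm = product of the two integers, so the other integer is (6 × 3450) / 138 = 150.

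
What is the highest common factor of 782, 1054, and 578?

782 = 2 × 17 × 23
1054 = 2 × 17 × 31
578 = 2 × 17^2
gcd(782, 1054, 578) = 2 × 17 = 34.

34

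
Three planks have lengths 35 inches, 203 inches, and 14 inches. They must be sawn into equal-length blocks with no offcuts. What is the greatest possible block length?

7 inches

This is the greatest common divisor of 35, 203, and 14.
35 = 5 × 7
203 = 7 × 29
14 = 2 × 7
gcd(35, 203, 14) = 7.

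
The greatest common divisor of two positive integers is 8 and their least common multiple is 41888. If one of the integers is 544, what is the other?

616

For two integers, gcd × lcm = product, so the other is (8 × 41888) / 544 = 335104 / 544 = 616.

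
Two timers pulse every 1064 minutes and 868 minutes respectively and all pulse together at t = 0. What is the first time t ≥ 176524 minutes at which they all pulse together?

197904 minutes

Joint pulses occur at multiples of LCM(1064, 868).
1064 = 2^3 × 7 × 19
868 = 2^2 × 7 × 31
LCM(1064, 868) = 2^3 × 7 × 19 × 31 = 32984.
Smallest multiple of 32984 that is ≥ 176524: ⌈176524/32984⌉ × 32984 = 6 × 32984 = 197904.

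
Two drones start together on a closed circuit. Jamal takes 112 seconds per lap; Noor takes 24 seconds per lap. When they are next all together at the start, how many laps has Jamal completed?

All finish a whole number of cycles simultaneously at t = LCM of the periods.
112 = 2^4 × 7
24 = 2^3 × 3
LCM(112, 24) = 2^4 × 3 × 7 = 336.
Laps for period 112: 336 / 112 = 3.

3 laps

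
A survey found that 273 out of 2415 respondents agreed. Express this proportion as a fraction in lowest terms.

273 = 3 × 7 × 13
2415 = 3 × 5 × 7 × 23
gcd(273, 2415) = 3 × 7 = 21.
Divide numerator and denominator by 21: 273/2415 = 13/115.

13/115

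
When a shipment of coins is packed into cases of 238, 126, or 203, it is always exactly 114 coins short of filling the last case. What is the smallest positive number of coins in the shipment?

62004

Being 114 short of a full case of size k means N ≡ −114 (mod k), i.e. N + 114 is a multiple of each size.
238 = 2 × 7 × 17
126 = 2 × 3^2 × 7
203 = 7 × 29
LCM(238, 126, 203) = 2 × 3^2 × 7 × 17 × 29 = 62118.
Smallest positive N is 62118 − 114 = 62004.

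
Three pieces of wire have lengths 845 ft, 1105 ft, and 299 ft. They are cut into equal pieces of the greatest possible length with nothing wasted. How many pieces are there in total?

Piece length = gcd(845, 1105, 299).
845 = 5 × 13^2
1105 = 5 × 13 × 17
299 = 13 × 23
gcd(845, 1105, 299) = 13.
Total pieces = 845/13 + 1105/13 + 299/13 = 65 + 85 + 23 = 173.

173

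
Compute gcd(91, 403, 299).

13

91 = 7 × 13
403 = 13 × 31
299 = 13 × 23
gcd(91, 403, 299) = 13.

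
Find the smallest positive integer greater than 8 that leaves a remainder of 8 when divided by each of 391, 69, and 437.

N − 8 must be a common multiple of 391, 69, and 437.
391 = 17 × 23
69 = 3 × 23
437 = 19 × 23
LCM(391, 69, 437) = 3 × 17 × 19 × 23 = 22287.
Smallest N > 8 is LCM + 8 = 22287 + 8 = 22295.

22295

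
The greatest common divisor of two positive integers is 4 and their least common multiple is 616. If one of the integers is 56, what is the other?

For two integers, gcd × lcm = product, so the other is (4 × 616) / 56 = 2464 / 56 = 44.

44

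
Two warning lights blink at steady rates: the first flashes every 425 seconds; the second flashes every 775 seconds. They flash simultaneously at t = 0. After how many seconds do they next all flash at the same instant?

We need the least common multiple of the intervals.
425 = 5^2 × 17
775 = 5^2 × 31
LCM(425, 775) = 5^2 × 17 × 31 = 13175.

13175 seconds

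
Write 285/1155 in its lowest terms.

285 = 3 × 5 × 19
1155 = 3 × 5 × 7 × 11
gcd(285, 1155) = 3 × 5 = 15.
Divide numerator and denominator by 15: 285/1155 = 19/77.

19/77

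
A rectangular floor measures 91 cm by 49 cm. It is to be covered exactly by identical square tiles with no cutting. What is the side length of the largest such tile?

The tile side must divide both 91 and 49, so the largest is their gcd.
91 = 7 × 13
49 = 7^2
gcd(91, 49) = 7.

7 cm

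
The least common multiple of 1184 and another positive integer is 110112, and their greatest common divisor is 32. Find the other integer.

gcd × lcm = product of the two integers, so the other integer is (32 × 110112) / 1184 = 2976.

2976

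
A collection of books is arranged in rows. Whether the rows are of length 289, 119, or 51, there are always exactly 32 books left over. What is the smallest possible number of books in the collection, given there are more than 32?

6101

N − 32 must be a common multiple of 289, 119, and 51.
289 = 17^2
119 = 7 × 17
51 = 3 × 17
LCM(289, 119, 51) = 3 × 7 × 17^2 = 6069.
Smallest N > 32 is LCM + 32 = 6069 + 32 = 6101.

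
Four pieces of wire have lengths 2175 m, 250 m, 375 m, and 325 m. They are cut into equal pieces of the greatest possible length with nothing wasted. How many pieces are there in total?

125

Piece length = gcd(2175, 250, 375, 325).
2175 = 3 × 5^2 × 29
250 = 2 × 5^3
375 = 3 × 5^3
325 = 5^2 × 13
gcd(2175, 250, 375, 325) = 5^2 = 25.
Total pieces = 2175/25 + 250/25 + 375/25 + 325/25 = 87 + 10 + 15 + 13 = 125.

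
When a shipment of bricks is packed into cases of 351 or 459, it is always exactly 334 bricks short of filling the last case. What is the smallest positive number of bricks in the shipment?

5633

Being 334 short of a full case of size k means N ≡ −334 (mod k), i.e. N + 334 is a multiple of each size.
351 = 3^3 × 13
459 = 3^3 × 17
LCM(351, 459) = 3^3 × 13 × 17 = 5967.
Smallest positive N is 5967 − 334 = 5633.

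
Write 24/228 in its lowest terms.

2/19

24 = 2^3 × 3
228 = 2^2 × 3 × 19
gcd(24, 228) = 2^2 × 3 = 12.
Divide numerator and denominator by 12: 24/228 = 2/19.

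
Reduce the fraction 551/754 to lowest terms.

19/26

551 = 19 × 29
754 = 2 × 13 × 29
gcd(551, 754) = 29.
Divide numerator and denominator by 29: 551/754 = 19/26.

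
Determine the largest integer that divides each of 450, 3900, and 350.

450 = 2 × 3^2 × 5^2
3900 = 2^2 × 3 × 5^2 × 13
350 = 2 × 5^2 × 7
gcd(450, 3900, 350) = 2 × 5^2 = 50.

50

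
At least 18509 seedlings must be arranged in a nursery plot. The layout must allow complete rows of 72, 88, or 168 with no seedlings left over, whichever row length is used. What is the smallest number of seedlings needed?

The number of seedlings must be a common multiple of 72, 88, and 168, so a multiple of their LCM.
72 = 2^3 × 3^2
88 = 2^3 × 11
168 = 2^3 × 3 × 7
LCM(72, 88, 168) = 2^3 × 3^2 × 7 × 11 = 5544.
Smallest multiple of 5544 that is ≥ 18509: ⌈18509/5544⌉ × 5544 = 4 × 5544 = 22176.

22176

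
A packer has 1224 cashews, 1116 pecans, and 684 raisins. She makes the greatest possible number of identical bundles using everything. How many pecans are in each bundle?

Number of bundles = gcd(1224, 1116, 684).
1224 = 2^3 × 3^2 × 17
1116 = 2^2 × 3^2 × 31
684 = 2^2 × 3^2 × 19
gcd(1224, 1116, 684) = 2^2 × 3^2 = 36.
pecans per bundle = 1116 / 36 = 31.

31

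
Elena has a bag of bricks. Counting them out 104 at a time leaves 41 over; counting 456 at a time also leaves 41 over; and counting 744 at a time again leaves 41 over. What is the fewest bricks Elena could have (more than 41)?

183809

N − 41 must be a common multiple of 104, 456, and 744.
104 = 2^3 × 13
456 = 2^3 × 3 × 19
744 = 2^3 × 3 × 31
LCM(104, 456, 744) = 2^3 × 3 × 13 × 19 × 31 = 183768.
Smallest N > 41 is LCM + 41 = 183768 + 41 = 183809.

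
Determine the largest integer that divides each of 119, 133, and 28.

119 = 7 × 17
133 = 7 × 19
28 = 2^2 × 7
gcd(119, 133, 28) = 7.

7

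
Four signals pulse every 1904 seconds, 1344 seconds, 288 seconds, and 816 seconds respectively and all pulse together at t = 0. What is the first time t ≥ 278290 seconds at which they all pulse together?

Joint pulses occur at multiples of LCM(1904, 1344, 288, 816).
1904 = 2^4 × 7 × 17
1344 = 2^6 × 3 × 7
288 = 2^5 × 3^2
816 = 2^4 × 3 × 17
LCM(1904, 1344, 288, 816) = 2^6 × 3^2 × 7 × 17 = 68544.
Smallest multiple of 68544 that is ≥ 278290: ⌈278290/68544⌉ × 68544 = 5 × 68544 = 342720.

342720 seconds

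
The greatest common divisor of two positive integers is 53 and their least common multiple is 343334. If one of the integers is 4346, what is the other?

4187

For two integers, gcd × lcm = product, so the other is (53 × 343334) / 4346 = 18196702 / 4346 = 4187.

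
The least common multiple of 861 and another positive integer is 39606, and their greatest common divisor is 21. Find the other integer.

966

gcd × lcm = product of the two integers, so the other integer is (21 × 39606) / 861 = 966.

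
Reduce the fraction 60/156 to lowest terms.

5/13

60 = 2^2 × 3 × 5
156 = 2^2 × 3 × 13
gcd(60, 156) = 2^2 × 3 = 12.
Divide numerator and denominator by 12: 60/156 = 5/13.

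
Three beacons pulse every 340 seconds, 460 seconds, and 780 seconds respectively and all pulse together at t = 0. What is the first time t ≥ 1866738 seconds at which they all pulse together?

2134860 seconds

Joint pulses occur at multiples of LCM(340, 460, 780).
340 = 2^2 × 5 × 17
460 = 2^2 × 5 × 23
780 = 2^2 × 3 × 5 × 13
LCM(340, 460, 780) = 2^2 × 3 × 5 × 13 × 17 × 23 = 304980.
Smallest multiple of 304980 that is ≥ 1866738: ⌈1866738/304980⌉ × 304980 = 7 × 304980 = 2134860.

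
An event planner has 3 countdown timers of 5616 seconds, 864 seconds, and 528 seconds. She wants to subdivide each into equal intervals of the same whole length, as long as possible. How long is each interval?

The interval must divide each timer length; the longest such is the gcd.
5616 = 2^4 × 3^3 × 13
864 = 2^5 × 3^3
528 = 2^4 × 3 × 11
gcd(5616, 864, 528) = 2^4 × 3 = 48.

48 seconds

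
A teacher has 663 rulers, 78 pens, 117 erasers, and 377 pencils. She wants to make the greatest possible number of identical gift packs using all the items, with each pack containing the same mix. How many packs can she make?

The pack count must divide each quantity, so the greatest is gcd(663, 78, 117, 377).
663 = 3 × 13 × 17
78 = 2 × 3 × 13
117 = 3^2 × 13
377 = 13 × 29
gcd(663, 78, 117, 377) = 13.

13 packs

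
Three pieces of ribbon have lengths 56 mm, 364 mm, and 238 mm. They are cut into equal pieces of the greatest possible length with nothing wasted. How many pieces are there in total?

47

Piece length = gcd(56, 364, 238).
56 = 2^3 × 7
364 = 2^2 × 7 × 13
238 = 2 × 7 × 17
gcd(56, 364, 238) = 2 × 7 = 14.
Total pieces = 56/14 + 364/14 + 238/14 = 4 + 26 + 17 = 47.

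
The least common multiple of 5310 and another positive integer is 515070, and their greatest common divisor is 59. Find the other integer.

gcd × lcm = product of the two integers, so the other integer is (59 × 515070) / 5310 = 5723.

5723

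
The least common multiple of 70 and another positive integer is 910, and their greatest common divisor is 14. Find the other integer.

182

gcd × lcm = product of the two integers, so the other integer is (14 × 910) / 70 = 182.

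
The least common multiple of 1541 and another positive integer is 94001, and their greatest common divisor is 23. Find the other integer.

gcd × lcm = product of the two integers, so the other integer is (23 × 94001) / 1541 = 1403.

1403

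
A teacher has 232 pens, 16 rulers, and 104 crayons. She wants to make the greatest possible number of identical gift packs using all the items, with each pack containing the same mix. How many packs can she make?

The pack count must divide each quantity, so the greatest is gcd(232, 16, 104).
232 = 2^3 × 29
16 = 2^4
104 = 2^3 × 13
gcd(232, 16, 104) = 2^3 = 8.

8 packs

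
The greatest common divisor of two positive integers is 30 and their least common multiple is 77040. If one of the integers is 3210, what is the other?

For two integers, gcd × lcm = product, so the other is (30 × 77040) / 3210 = 2311200 / 3210 = 720.

720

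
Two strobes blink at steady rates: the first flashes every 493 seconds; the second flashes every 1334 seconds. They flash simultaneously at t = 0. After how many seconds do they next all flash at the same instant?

22678 seconds

We need the least common multiple of the intervals.
493 = 17 × 29
1334 = 2 × 23 × 29
LCM(493, 1334) = 2 × 17 × 23 × 29 = 22678.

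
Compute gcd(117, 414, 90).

117 = 3^2 × 13
414 = 2 × 3^2 × 23
90 = 2 × 3^2 × 5
gcd(117, 414, 90) = 3^2 = 9.

9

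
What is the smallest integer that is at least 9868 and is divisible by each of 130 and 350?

The integer must be a common multiple of 130 and 350, so a multiple of their LCM.
130 = 2 × 5 × 13
350 = 2 × 5^2 × 7
LCM(130, 350) = 2 × 5^2 × 7 × 13 = 4550.
Smallest multiple of 4550 that is ≥ 9868: ⌈9868/4550⌉ × 4550 = 3 × 4550 = 13650.

13650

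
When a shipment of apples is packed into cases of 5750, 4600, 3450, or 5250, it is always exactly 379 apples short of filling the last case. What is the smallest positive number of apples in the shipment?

Being 379 short of a full case of size k means N ≡ −379 (mod k), i.e. N + 379 is a multiple of each size.
5750 = 2 × 5^3 × 23
4600 = 2^3 × 5^2 × 23
3450 = 2 × 3 × 5^2 × 23
5250 = 2 × 3 × 5^3 × 7
LCM(5750, 4600, 3450, 5250) = 2^3 × 3 × 5^3 × 7 × 23 = 483000.
Smallest positive N is 483000 − 379 = 482621.

482621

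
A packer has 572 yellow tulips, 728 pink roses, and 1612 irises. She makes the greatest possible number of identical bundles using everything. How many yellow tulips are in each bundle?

11

Number of bundles = gcd(572, 728, 1612).
572 = 2^2 × 11 × 13
728 = 2^3 × 7 × 13
1612 = 2^2 × 13 × 31
gcd(572, 728, 1612) = 2^2 × 13 = 52.
yellow tulips per bundle = 572 / 52 = 11.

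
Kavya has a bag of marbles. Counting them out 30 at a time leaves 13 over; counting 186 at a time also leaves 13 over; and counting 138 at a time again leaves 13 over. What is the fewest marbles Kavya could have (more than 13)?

21403

N − 13 must be a common multiple of 30, 186, and 138.
30 = 2 × 3 × 5
186 = 2 × 3 × 31
138 = 2 × 3 × 23
LCM(30, 186, 138) = 2 × 3 × 5 × 23 × 31 = 21390.
Smallest N > 13 is LCM + 13 = 21390 + 13 = 21403.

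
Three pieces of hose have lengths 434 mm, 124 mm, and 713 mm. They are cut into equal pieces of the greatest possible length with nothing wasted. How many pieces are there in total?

Piece length = gcd(434, 124, 713).
434 = 2 × 7 × 31
124 = 2^2 × 31
713 = 23 × 31
gcd(434, 124, 713) = 31.
Total pieces = 434/31 + 124/31 + 713/31 = 14 + 4 + 23 = 41.

41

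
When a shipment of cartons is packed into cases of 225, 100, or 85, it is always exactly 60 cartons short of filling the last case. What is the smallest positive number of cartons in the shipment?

Being 60 short of a full case of size k means N ≡ −60 (mod k), i.e. N + 60 is a multiple of each size.
225 = 3^2 × 5^2
100 = 2^2 × 5^2
85 = 5 × 17
LCM(225, 100, 85) = 2^2 × 3^2 × 5^2 × 17 = 15300.
Smallest positive N is 15300 − 60 = 15240.

15240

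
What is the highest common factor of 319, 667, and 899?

29

319 = 11 × 29
667 = 23 × 29
899 = 29 × 31
gcd(319, 667, 899) = 29.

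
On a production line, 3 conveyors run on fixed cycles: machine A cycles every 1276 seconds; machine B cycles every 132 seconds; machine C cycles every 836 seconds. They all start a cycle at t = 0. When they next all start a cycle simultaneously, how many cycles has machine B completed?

551 cycles

All finish a whole number of cycles simultaneously at t = LCM of the periods.
1276 = 2^2 × 11 × 29
132 = 2^2 × 3 × 11
836 = 2^2 × 11 × 19
LCM(1276, 132, 836) = 2^2 × 3 × 11 × 19 × 29 = 72732.
Cycles for period 132: 72732 / 132 = 551.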